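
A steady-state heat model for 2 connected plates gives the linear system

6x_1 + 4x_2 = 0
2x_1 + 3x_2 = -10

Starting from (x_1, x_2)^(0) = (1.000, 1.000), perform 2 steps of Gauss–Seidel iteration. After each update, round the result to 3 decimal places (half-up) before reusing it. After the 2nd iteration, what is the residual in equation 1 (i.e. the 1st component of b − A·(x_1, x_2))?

6.912

Iteration 1:
  x_1 = (0 - (4)·1.000) / (6) = -0.667
  x_2 = (-10 - (2)·-0.667) / (3) = -2.889
Iteration 2:
  x_1 = (0 - (4)·-2.889) / (6) = 1.926
  x_2 = (-10 - (2)·1.926) / (3) = -4.617
Residual b − A·x = (6.912, -0.001)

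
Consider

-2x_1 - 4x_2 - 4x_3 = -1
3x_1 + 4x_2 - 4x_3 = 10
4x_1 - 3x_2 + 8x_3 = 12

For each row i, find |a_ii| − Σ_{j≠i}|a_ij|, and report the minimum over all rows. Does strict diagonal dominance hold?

-6

row 1: |-2| − (4+4) = -6
row 2: |4| − (3+4) = -3
row 3: |8| − (4+3) = 1
minimum over rows = -6 → not strictly diagonally dominant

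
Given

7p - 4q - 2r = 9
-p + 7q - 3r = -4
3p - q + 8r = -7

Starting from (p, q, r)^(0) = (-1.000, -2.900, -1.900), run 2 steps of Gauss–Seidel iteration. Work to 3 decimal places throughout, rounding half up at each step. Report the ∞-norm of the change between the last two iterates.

Iteration 1:
  p = (9 - (-4)·-2.900 - (-2)·-1.900) / (7) = -0.914
  q = (-4 - (-1)·-0.914 - (-3)·-1.900) / (7) = -1.516
  r = (-7 - (3)·-0.914 - (-1)·-1.516) / (8) = -0.722
Iteration 2:
  p = (9 - (-4)·-1.516 - (-2)·-0.722) / (7) = 0.213
  q = (-4 - (-1)·0.213 - (-3)·-0.722) / (7) = -0.850
  r = (-7 - (3)·0.213 - (-1)·-0.850) / (8) = -1.061
Change: (1.127, 0.666, -0.339) → max |·| = 1.127

1.127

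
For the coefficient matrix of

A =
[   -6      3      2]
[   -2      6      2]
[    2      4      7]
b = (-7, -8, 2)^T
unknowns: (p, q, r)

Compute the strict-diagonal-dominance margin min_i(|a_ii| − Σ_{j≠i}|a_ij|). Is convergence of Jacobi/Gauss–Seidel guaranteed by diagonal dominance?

1

row 1: |-6| − (3+2) = 1
row 2: |6| − (2+2) = 2
row 3: |7| − (2+4) = 1
minimum over rows = 1 → strictly diagonally dominant (convergence guaranteed)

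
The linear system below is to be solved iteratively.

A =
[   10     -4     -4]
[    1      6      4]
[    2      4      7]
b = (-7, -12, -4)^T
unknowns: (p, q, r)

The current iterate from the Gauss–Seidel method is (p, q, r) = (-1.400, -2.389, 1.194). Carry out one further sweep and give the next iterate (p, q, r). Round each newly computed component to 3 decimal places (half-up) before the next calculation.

(-1.178, -2.600, 1.251)

One sweep:
  p = (-7 - (-4)·-2.389 - (-4)·1.194) / (10) = -1.178
  q = (-12 - (1)·-1.178 - (4)·1.194) / (6) = -2.600
  r = (-4 - (2)·-1.178 - (4)·-2.600) / (7) = 1.251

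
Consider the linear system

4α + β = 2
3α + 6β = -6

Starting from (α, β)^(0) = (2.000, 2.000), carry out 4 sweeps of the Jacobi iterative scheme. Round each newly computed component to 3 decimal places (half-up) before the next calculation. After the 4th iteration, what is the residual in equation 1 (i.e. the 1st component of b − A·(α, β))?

-0.125

Iteration 1:
  α = (2 - (1)·2.000) / (4) = 0.000
  β = (-6 - (3)·2.000) / (6) = -2.000
Iteration 2:
  α = (2 - (1)·-2.000) / (4) = 1.000
  β = (-6 - (3)·0.000) / (6) = -1.000
Iteration 3:
  α = (2 - (1)·-1.000) / (4) = 0.750
  β = (-6 - (3)·1.000) / (6) = -1.500
Iteration 4:
  α = (2 - (1)·-1.500) / (4) = 0.875
  β = (-6 - (3)·0.750) / (6) = -1.375
Residual b − A·x = (-0.125, -0.375)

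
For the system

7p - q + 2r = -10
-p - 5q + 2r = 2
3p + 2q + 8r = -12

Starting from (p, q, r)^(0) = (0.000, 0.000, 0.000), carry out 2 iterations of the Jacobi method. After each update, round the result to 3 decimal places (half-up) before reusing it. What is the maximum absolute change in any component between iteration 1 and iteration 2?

Iteration 1:
  p = (-10 - (-1)·0.000 - (2)·0.000) / (7) = -1.429
  q = (2 - (-1)·0.000 - (2)·0.000) / (-5) = -0.400
  r = (-12 - (3)·0.000 - (2)·0.000) / (8) = -1.500
Iteration 2:
  p = (-10 - (-1)·-0.400 - (2)·-1.500) / (7) = -1.057
  q = (2 - (-1)·-1.429 - (2)·-1.500) / (-5) = -0.714
  r = (-12 - (3)·-1.429 - (2)·-0.400) / (8) = -0.864
Change: (0.372, -0.314, 0.636) → max |·| = 0.636

0.636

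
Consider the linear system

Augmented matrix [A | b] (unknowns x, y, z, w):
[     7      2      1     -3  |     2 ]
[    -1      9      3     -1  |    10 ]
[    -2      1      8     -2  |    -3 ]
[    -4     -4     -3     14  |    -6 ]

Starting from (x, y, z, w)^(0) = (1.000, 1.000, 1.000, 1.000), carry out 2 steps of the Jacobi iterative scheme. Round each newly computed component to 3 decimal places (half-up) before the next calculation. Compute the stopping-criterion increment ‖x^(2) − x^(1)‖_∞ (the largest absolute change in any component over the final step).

0.418

Iteration 1:
  x = (2 - (2)·1.000 - (1)·1.000 - (-3)·1.000) / (7) = 0.286
  y = (10 - (-1)·1.000 - (3)·1.000 - (-1)·1.000) / (9) = 1.000
  z = (-3 - (-2)·1.000 - (1)·1.000 - (-2)·1.000) / (8) = 0.000
  w = (-6 - (-4)·1.000 - (-4)·1.000 - (-3)·1.000) / (14) = 0.357
Iteration 2:
  x = (2 - (2)·1.000 - (1)·0.000 - (-3)·0.357) / (7) = 0.153
  y = (10 - (-1)·0.286 - (3)·0.000 - (-1)·0.357) / (9) = 1.183
  z = (-3 - (-2)·0.286 - (1)·1.000 - (-2)·0.357) / (8) = -0.339
  w = (-6 - (-4)·0.286 - (-4)·1.000 - (-3)·0.000) / (14) = -0.061
Change: (-0.133, 0.183, -0.339, -0.418) → max |·| = 0.418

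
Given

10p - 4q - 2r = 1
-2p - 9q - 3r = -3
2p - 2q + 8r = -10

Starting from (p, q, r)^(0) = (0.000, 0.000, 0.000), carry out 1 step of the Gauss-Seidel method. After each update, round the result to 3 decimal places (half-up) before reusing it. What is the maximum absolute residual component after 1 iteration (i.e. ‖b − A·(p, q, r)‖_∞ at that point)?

3.592

Iteration 1:
  p = (1 - (-4)·0.000 - (-2)·0.000) / (10) = 0.100
  q = (-3 - (-2)·0.100 - (-3)·0.000) / (-9) = 0.311
  r = (-10 - (2)·0.100 - (-2)·0.311) / (8) = -1.197
Residual b − A·x = (-1.150, -3.592, -0.002); ∞-norm = 3.592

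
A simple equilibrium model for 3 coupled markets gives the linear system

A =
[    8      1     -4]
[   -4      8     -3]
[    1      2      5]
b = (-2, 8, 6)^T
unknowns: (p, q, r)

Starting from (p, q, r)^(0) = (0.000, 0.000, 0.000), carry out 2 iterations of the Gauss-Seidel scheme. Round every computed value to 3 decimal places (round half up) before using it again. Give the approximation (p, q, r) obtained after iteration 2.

Iteration 1:
  p = (-2 - (1)·0.000 - (-4)·0.000) / (8) = -0.250
  q = (8 - (-4)·-0.250 - (-3)·0.000) / (8) = 0.875
  r = (6 - (1)·-0.250 - (2)·0.875) / (5) = 0.900
Iteration 2:
  p = (-2 - (1)·0.875 - (-4)·0.900) / (8) = 0.091
  q = (8 - (-4)·0.091 - (-3)·0.900) / (8) = 1.383
  r = (6 - (1)·0.091 - (2)·1.383) / (5) = 0.629

(0.091, 1.383, 0.629)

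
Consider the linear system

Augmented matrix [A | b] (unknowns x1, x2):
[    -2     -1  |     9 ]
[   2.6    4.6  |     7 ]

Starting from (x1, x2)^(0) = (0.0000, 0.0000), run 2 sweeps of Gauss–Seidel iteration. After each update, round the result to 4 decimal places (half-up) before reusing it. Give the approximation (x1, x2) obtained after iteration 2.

(-6.5326, 5.2141)

Iteration 1:
  x1 = (9 - (-1)·0.0000) / (-2) = -4.5000
  x2 = (7 - (2.6)·-4.5000) / (4.6) = 4.0652
Iteration 2:
  x1 = (9 - (-1)·4.0652) / (-2) = -6.5326
  x2 = (7 - (2.6)·-6.5326) / (4.6) = 5.2141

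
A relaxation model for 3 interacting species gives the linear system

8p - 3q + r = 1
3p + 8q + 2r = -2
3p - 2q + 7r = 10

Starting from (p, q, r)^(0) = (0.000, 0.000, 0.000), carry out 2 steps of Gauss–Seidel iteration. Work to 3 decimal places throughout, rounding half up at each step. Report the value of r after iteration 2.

Iteration 1:
  p = (1 - (-3)·0.000 - (1)·0.000) / (8) = 0.125
  q = (-2 - (3)·0.125 - (2)·0.000) / (8) = -0.297
  r = (10 - (3)·0.125 - (-2)·-0.297) / (7) = 1.290
Iteration 2:
  p = (1 - (-3)·-0.297 - (1)·1.290) / (8) = -0.148
  q = (-2 - (3)·-0.148 - (2)·1.290) / (8) = -0.517
  r = (10 - (3)·-0.148 - (-2)·-0.517) / (7) = 1.344

1.344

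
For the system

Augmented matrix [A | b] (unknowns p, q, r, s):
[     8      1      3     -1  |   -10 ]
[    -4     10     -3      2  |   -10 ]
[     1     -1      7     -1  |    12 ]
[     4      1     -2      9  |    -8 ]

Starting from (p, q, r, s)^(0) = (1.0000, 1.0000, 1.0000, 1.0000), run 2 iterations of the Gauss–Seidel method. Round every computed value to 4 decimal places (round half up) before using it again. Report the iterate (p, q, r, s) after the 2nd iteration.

Iteration 1:
  p = (-10 - (1)·1.0000 - (3)·1.0000 - (-1)·1.0000) / (8) = -1.6250
  q = (-10 - (-4)·-1.6250 - (-3)·1.0000 - (2)·1.0000) / (10) = -1.5500
  r = (12 - (1)·-1.6250 - (-1)·-1.5500 - (-1)·1.0000) / (7) = 1.8679
  s = (-8 - (4)·-1.6250 - (1)·-1.5500 - (-2)·1.8679) / (9) = 0.4206
Iteration 2:
  p = (-10 - (1)·-1.5500 - (3)·1.8679 - (-1)·0.4206) / (8) = -1.7041
  q = (-10 - (-4)·-1.7041 - (-3)·1.8679 - (2)·0.4206) / (10) = -1.2054
  r = (12 - (1)·-1.7041 - (-1)·-1.2054 - (-1)·0.4206) / (7) = 1.8456
  s = (-8 - (4)·-1.7041 - (1)·-1.2054 - (-2)·1.8456) / (9) = 0.4126

(-1.7041, -1.2054, 1.8456, 0.4126)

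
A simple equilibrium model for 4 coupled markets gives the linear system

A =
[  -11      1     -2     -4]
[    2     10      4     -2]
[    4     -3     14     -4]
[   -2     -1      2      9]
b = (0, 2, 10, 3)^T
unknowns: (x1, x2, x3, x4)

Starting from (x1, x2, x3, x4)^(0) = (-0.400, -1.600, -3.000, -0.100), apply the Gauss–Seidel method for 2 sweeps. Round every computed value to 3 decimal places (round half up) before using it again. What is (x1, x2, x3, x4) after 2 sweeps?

Iteration 1:
  x1 = (0 - (1)·-1.600 - (-2)·-3.000 - (-4)·-0.100) / (-11) = 0.436
  x2 = (2 - (2)·0.436 - (4)·-3.000 - (-2)·-0.100) / (10) = 1.293
  x3 = (10 - (4)·0.436 - (-3)·1.293 - (-4)·-0.100) / (14) = 0.838
  x4 = (3 - (-2)·0.436 - (-1)·1.293 - (2)·0.838) / (9) = 0.388
Iteration 2:
  x1 = (0 - (1)·1.293 - (-2)·0.838 - (-4)·0.388) / (-11) = -0.176
  x2 = (2 - (2)·-0.176 - (4)·0.838 - (-2)·0.388) / (10) = -0.022
  x3 = (10 - (4)·-0.176 - (-3)·-0.022 - (-4)·0.388) / (14) = 0.871
  x4 = (3 - (-2)·-0.176 - (-1)·-0.022 - (2)·0.871) / (9) = 0.098

(-0.176, -0.022, 0.871, 0.098)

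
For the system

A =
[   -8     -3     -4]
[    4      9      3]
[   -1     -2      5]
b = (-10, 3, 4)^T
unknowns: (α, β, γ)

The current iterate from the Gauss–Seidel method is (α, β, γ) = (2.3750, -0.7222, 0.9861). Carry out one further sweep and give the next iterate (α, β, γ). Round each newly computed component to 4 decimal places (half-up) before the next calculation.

One sweep:
  α = (-10 - (-3)·-0.7222 - (-4)·0.9861) / (-8) = 1.0278
  β = (3 - (4)·1.0278 - (3)·0.9861) / (9) = -0.4522
  γ = (4 - (-1)·1.0278 - (-2)·-0.4522) / (5) = 0.8247

(1.0278, -0.4522, 0.8247)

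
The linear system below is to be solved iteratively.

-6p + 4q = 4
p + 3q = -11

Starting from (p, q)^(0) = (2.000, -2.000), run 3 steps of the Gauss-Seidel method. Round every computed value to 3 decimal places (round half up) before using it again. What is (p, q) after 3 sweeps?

Iteration 1:
  p = (4 - (4)·-2.000) / (-6) = -2.000
  q = (-11 - (1)·-2.000) / (3) = -3.000
Iteration 2:
  p = (4 - (4)·-3.000) / (-6) = -2.667
  q = (-11 - (1)·-2.667) / (3) = -2.778
Iteration 3:
  p = (4 - (4)·-2.778) / (-6) = -2.519
  q = (-11 - (1)·-2.519) / (3) = -2.827

(-2.519, -2.827)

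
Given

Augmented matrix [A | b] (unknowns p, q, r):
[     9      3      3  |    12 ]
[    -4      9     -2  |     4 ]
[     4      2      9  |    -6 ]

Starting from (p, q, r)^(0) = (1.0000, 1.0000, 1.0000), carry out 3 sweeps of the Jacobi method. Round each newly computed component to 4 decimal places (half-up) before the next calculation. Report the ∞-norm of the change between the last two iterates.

0.3566

Iteration 1:
  p = (12 - (3)·1.0000 - (3)·1.0000) / (9) = 0.6667
  q = (4 - (-4)·1.0000 - (-2)·1.0000) / (9) = 1.1111
  r = (-6 - (4)·1.0000 - (2)·1.0000) / (9) = -1.3333
Iteration 2:
  p = (12 - (3)·1.1111 - (3)·-1.3333) / (9) = 1.4074
  q = (4 - (-4)·0.6667 - (-2)·-1.3333) / (9) = 0.4445
  r = (-6 - (4)·0.6667 - (2)·1.1111) / (9) = -1.2099
Iteration 3:
  p = (12 - (3)·0.4445 - (3)·-1.2099) / (9) = 1.5885
  q = (4 - (-4)·1.4074 - (-2)·-1.2099) / (9) = 0.8011
  r = (-6 - (4)·1.4074 - (2)·0.4445) / (9) = -1.3910
Change: (0.1811, 0.3566, -0.1811) → max |·| = 0.3566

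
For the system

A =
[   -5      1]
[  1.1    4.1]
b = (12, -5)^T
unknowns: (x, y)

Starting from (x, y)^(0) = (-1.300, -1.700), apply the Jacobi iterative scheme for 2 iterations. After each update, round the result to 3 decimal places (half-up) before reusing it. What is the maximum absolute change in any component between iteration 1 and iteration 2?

0.387

Iteration 1:
  x = (12 - (1)·-1.700) / (-5) = -2.740
  y = (-5 - (1.1)·-1.300) / (4.1) = -0.871
Iteration 2:
  x = (12 - (1)·-0.871) / (-5) = -2.574
  y = (-5 - (1.1)·-2.740) / (4.1) = -0.484
Change: (0.166, 0.387) → max |·| = 0.387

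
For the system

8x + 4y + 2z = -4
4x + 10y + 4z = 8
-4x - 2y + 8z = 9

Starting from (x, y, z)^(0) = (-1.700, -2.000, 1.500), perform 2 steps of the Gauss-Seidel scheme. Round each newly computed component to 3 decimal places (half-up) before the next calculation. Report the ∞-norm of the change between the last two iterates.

Iteration 1:
  x = (-4 - (4)·-2.000 - (2)·1.500) / (8) = 0.125
  y = (8 - (4)·0.125 - (4)·1.500) / (10) = 0.150
  z = (9 - (-4)·0.125 - (-2)·0.150) / (8) = 1.225
Iteration 2:
  x = (-4 - (4)·0.150 - (2)·1.225) / (8) = -0.881
  y = (8 - (4)·-0.881 - (4)·1.225) / (10) = 0.662
  z = (9 - (-4)·-0.881 - (-2)·0.662) / (8) = 0.850
Change: (-1.006, 0.512, -0.375) → max |·| = 1.006

1.006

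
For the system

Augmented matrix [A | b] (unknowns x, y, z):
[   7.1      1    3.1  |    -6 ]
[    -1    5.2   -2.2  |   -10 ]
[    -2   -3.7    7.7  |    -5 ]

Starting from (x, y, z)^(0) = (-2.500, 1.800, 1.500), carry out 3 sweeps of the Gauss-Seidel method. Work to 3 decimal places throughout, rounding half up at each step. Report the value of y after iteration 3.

-2.652

Iteration 1:
  x = (-6 - (1)·1.800 - (3.1)·1.500) / (7.1) = -1.754
  y = (-10 - (-1)·-1.754 - (-2.2)·1.500) / (5.2) = -1.626
  z = (-5 - (-2)·-1.754 - (-3.7)·-1.626) / (7.7) = -1.886
Iteration 2:
  x = (-6 - (1)·-1.626 - (3.1)·-1.886) / (7.1) = 0.207
  y = (-10 - (-1)·0.207 - (-2.2)·-1.886) / (5.2) = -2.681
  z = (-5 - (-2)·0.207 - (-3.7)·-2.681) / (7.7) = -1.884
Iteration 3:
  x = (-6 - (1)·-2.681 - (3.1)·-1.884) / (7.1) = 0.355
  y = (-10 - (-1)·0.355 - (-2.2)·-1.884) / (5.2) = -2.652
  z = (-5 - (-2)·0.355 - (-3.7)·-2.652) / (7.7) = -1.831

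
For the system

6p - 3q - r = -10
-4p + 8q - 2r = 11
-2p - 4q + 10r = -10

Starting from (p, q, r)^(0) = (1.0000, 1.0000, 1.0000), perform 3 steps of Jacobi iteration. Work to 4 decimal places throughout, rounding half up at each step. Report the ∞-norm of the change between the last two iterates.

Iteration 1:
  p = (-10 - (-3)·1.0000 - (-1)·1.0000) / (6) = -1.0000
  q = (11 - (-4)·1.0000 - (-2)·1.0000) / (8) = 2.1250
  r = (-10 - (-2)·1.0000 - (-4)·1.0000) / (10) = -0.4000
Iteration 2:
  p = (-10 - (-3)·2.1250 - (-1)·-0.4000) / (6) = -0.6708
  q = (11 - (-4)·-1.0000 - (-2)·-0.4000) / (8) = 0.7750
  r = (-10 - (-2)·-1.0000 - (-4)·2.1250) / (10) = -0.3500
Iteration 3:
  p = (-10 - (-3)·0.7750 - (-1)·-0.3500) / (6) = -1.3375
  q = (11 - (-4)·-0.6708 - (-2)·-0.3500) / (8) = 0.9521
  r = (-10 - (-2)·-0.6708 - (-4)·0.7750) / (10) = -0.8242
Change: (-0.6667, 0.1771, -0.4742) → max |·| = 0.6667

0.6667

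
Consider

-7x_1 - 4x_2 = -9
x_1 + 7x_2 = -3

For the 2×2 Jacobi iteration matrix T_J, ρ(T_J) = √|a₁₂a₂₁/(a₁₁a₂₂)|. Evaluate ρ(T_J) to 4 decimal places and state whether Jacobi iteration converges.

a₁₂a₂₁/(a₁₁a₂₂) = (-4)·(1) / ((-7)·(7)) = 0.081633
ρ = √|0.081633| = √0.081633 = 0.2857
ρ < 1, so Jacobi converges

0.2857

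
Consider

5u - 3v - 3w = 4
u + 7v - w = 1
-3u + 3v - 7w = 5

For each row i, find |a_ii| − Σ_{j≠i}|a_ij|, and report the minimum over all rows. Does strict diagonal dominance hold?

-1

row 1: |5| − (3+3) = -1
row 2: |7| − (1+1) = 5
row 3: |-7| − (3+3) = 1
minimum over rows = -1 → not strictly diagonally dominant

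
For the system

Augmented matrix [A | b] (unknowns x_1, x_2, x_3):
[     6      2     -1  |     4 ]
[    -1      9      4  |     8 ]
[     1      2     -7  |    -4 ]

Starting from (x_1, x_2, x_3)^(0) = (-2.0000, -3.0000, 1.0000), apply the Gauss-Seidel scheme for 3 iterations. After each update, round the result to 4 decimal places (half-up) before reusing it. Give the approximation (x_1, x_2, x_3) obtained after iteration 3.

(0.6323, 0.6016, 0.8336)

Iteration 1:
  x_1 = (4 - (2)·-3.0000 - (-1)·1.0000) / (6) = 1.8333
  x_2 = (8 - (-1)·1.8333 - (4)·1.0000) / (9) = 0.6481
  x_3 = (-4 - (1)·1.8333 - (2)·0.6481) / (-7) = 1.0185
Iteration 2:
  x_1 = (4 - (2)·0.6481 - (-1)·1.0185) / (6) = 0.6204
  x_2 = (8 - (-1)·0.6204 - (4)·1.0185) / (9) = 0.5052
  x_3 = (-4 - (1)·0.6204 - (2)·0.5052) / (-7) = 0.8044
Iteration 3:
  x_1 = (4 - (2)·0.5052 - (-1)·0.8044) / (6) = 0.6323
  x_2 = (8 - (-1)·0.6323 - (4)·0.8044) / (9) = 0.6016
  x_3 = (-4 - (1)·0.6323 - (2)·0.6016) / (-7) = 0.8336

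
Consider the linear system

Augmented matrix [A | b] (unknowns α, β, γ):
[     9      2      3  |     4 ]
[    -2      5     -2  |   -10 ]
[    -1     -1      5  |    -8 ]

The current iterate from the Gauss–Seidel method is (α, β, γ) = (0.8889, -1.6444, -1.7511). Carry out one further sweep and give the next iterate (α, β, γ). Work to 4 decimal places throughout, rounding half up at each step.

(1.3936, -2.1430, -1.7499)

One sweep:
  α = (4 - (2)·-1.6444 - (3)·-1.7511) / (9) = 1.3936
  β = (-10 - (-2)·1.3936 - (-2)·-1.7511) / (5) = -2.1430
  γ = (-8 - (-1)·1.3936 - (-1)·-2.1430) / (5) = -1.7499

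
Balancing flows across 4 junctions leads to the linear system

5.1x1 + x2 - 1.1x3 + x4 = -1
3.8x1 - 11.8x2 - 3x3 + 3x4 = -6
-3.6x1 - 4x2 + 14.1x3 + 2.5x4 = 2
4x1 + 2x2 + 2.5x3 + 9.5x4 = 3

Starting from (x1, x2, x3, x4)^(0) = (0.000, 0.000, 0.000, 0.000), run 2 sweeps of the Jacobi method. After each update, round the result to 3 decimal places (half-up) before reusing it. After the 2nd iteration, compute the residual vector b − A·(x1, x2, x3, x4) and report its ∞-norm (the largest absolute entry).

0.803

Iteration 1:
  x1 = (-1 - (1)·0.000 - (-1.1)·0.000 - (1)·0.000) / (5.1) = -0.196
  x2 = (-6 - (3.8)·0.000 - (-3)·0.000 - (3)·0.000) / (-11.8) = 0.508
  x3 = (2 - (-3.6)·0.000 - (-4)·0.000 - (2.5)·0.000) / (14.1) = 0.142
  x4 = (3 - (4)·0.000 - (2)·0.000 - (2.5)·0.000) / (9.5) = 0.316
Iteration 2:
  x1 = (-1 - (1)·0.508 - (-1.1)·0.142 - (1)·0.316) / (5.1) = -0.327
  x2 = (-6 - (3.8)·-0.196 - (-3)·0.142 - (3)·0.316) / (-11.8) = 0.490
  x3 = (2 - (-3.6)·-0.196 - (-4)·0.508 - (2.5)·0.316) / (14.1) = 0.180
  x4 = (3 - (4)·-0.196 - (2)·0.508 - (2.5)·0.142) / (9.5) = 0.254
Residual b − A·x = (0.122, 0.803, -0.390, 0.465); ∞-norm = 0.803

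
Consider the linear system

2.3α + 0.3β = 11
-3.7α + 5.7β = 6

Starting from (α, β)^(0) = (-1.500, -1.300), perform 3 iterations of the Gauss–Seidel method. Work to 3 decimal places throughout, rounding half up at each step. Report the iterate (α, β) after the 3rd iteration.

Iteration 1:
  α = (11 - (0.3)·-1.300) / (2.3) = 4.952
  β = (6 - (-3.7)·4.952) / (5.7) = 4.267
Iteration 2:
  α = (11 - (0.3)·4.267) / (2.3) = 4.226
  β = (6 - (-3.7)·4.226) / (5.7) = 3.796
Iteration 3:
  α = (11 - (0.3)·3.796) / (2.3) = 4.287
  β = (6 - (-3.7)·4.287) / (5.7) = 3.835

(4.287, 3.835)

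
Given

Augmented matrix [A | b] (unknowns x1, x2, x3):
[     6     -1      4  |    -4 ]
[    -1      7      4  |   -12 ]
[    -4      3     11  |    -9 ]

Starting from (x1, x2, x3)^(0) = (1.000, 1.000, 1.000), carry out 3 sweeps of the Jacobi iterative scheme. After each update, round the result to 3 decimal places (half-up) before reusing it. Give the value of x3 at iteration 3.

-0.614

Iteration 1:
  x1 = (-4 - (-1)·1.000 - (4)·1.000) / (6) = -1.167
  x2 = (-12 - (-1)·1.000 - (4)·1.000) / (7) = -2.143
  x3 = (-9 - (-4)·1.000 - (3)·1.000) / (11) = -0.727
Iteration 2:
  x1 = (-4 - (-1)·-2.143 - (4)·-0.727) / (6) = -0.539
  x2 = (-12 - (-1)·-1.167 - (4)·-0.727) / (7) = -1.466
  x3 = (-9 - (-4)·-1.167 - (3)·-2.143) / (11) = -0.658
Iteration 3:
  x1 = (-4 - (-1)·-1.466 - (4)·-0.658) / (6) = -0.472
  x2 = (-12 - (-1)·-0.539 - (4)·-0.658) / (7) = -1.415
  x3 = (-9 - (-4)·-0.539 - (3)·-1.466) / (11) = -0.614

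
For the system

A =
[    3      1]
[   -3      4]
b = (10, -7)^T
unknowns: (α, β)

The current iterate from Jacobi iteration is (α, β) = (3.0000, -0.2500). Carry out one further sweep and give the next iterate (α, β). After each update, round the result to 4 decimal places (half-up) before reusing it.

One sweep:
  α = (10 - (1)·-0.2500) / (3) = 3.4167
  β = (-7 - (-3)·3.0000) / (4) = 0.5000

(3.4167, 0.5000)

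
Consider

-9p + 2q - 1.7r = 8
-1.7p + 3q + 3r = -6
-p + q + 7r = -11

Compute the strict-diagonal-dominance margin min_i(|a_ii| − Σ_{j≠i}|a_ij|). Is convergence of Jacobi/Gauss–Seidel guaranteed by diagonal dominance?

row 1: |-9| − (2+1.7) = 5.3
row 2: |3| − (1.7+3) = -1.7
row 3: |7| − (1+1) = 5
minimum over rows = -1.7 → not strictly diagonally dominant

-1.7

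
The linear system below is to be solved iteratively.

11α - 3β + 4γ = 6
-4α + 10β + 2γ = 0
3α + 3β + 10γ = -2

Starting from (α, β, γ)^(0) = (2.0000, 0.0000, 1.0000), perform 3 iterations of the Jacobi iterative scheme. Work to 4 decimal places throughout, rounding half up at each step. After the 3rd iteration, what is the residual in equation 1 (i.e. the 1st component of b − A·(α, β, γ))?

Iteration 1:
  α = (6 - (-3)·0.0000 - (4)·1.0000) / (11) = 0.1818
  β = (0 - (-4)·2.0000 - (2)·1.0000) / (10) = 0.6000
  γ = (-2 - (3)·2.0000 - (3)·0.0000) / (10) = -0.8000
Iteration 2:
  α = (6 - (-3)·0.6000 - (4)·-0.8000) / (11) = 1.0000
  β = (0 - (-4)·0.1818 - (2)·-0.8000) / (10) = 0.2327
  γ = (-2 - (3)·0.1818 - (3)·0.6000) / (10) = -0.4345
Iteration 3:
  α = (6 - (-3)·0.2327 - (4)·-0.4345) / (11) = 0.7669
  β = (0 - (-4)·1.0000 - (2)·-0.4345) / (10) = 0.4869
  γ = (-2 - (3)·1.0000 - (3)·0.2327) / (10) = -0.5698
Residual b − A·x = (1.3040, -0.6618, -0.0634)

1.3040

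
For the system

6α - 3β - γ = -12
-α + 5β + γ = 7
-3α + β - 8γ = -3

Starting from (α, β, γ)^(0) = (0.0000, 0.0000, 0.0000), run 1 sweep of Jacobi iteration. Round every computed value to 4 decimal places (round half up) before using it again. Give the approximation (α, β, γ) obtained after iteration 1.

Iteration 1:
  α = (-12 - (-3)·0.0000 - (-1)·0.0000) / (6) = -2.0000
  β = (7 - (-1)·0.0000 - (1)·0.0000) / (5) = 1.4000
  γ = (-3 - (-3)·0.0000 - (1)·0.0000) / (-8) = 0.3750

(-2.0000, 1.4000, 0.3750)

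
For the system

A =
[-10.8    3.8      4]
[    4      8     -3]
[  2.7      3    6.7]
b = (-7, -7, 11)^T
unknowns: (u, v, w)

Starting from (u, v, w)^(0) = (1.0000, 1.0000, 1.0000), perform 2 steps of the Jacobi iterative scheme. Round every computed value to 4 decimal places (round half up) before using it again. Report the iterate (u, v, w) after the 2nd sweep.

Iteration 1:
  u = (-7 - (3.8)·1.0000 - (4)·1.0000) / (-10.8) = 1.3704
  v = (-7 - (4)·1.0000 - (-3)·1.0000) / (8) = -1.0000
  w = (11 - (2.7)·1.0000 - (3)·1.0000) / (6.7) = 0.7910
Iteration 2:
  u = (-7 - (3.8)·-1.0000 - (4)·0.7910) / (-10.8) = 0.5893
  v = (-7 - (4)·1.3704 - (-3)·0.7910) / (8) = -1.2636
  w = (11 - (2.7)·1.3704 - (3)·-1.0000) / (6.7) = 1.5373

(0.5893, -1.2636, 1.5373)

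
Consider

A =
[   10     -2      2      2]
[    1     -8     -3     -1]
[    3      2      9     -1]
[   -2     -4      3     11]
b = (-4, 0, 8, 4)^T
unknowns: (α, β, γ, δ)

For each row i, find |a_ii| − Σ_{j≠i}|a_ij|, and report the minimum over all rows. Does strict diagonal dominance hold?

row 1: |10| − (2+2+2) = 4
row 2: |-8| − (1+3+1) = 3
row 3: |9| − (3+2+1) = 3
row 4: |11| − (2+4+3) = 2
minimum over rows = 2 → strictly diagonally dominant (convergence guaranteed)

2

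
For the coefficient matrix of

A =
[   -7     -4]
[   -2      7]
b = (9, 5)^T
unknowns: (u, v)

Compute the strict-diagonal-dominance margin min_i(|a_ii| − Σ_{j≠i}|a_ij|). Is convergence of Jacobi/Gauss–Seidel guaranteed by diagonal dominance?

row 1: |-7| − (4) = 3
row 2: |7| − (2) = 5
minimum over rows = 3 → strictly diagonally dominant (convergence guaranteed)

3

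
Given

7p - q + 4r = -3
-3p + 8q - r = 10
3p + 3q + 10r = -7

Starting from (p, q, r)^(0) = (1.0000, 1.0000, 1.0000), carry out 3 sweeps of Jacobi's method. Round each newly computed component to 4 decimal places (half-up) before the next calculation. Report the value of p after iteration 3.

Iteration 1:
  p = (-3 - (-1)·1.0000 - (4)·1.0000) / (7) = -0.8571
  q = (10 - (-3)·1.0000 - (-1)·1.0000) / (8) = 1.7500
  r = (-7 - (3)·1.0000 - (3)·1.0000) / (10) = -1.3000
Iteration 2:
  p = (-3 - (-1)·1.7500 - (4)·-1.3000) / (7) = 0.5643
  q = (10 - (-3)·-0.8571 - (-1)·-1.3000) / (8) = 0.7661
  r = (-7 - (3)·-0.8571 - (3)·1.7500) / (10) = -0.9679
Iteration 3:
  p = (-3 - (-1)·0.7661 - (4)·-0.9679) / (7) = 0.2340
  q = (10 - (-3)·0.5643 - (-1)·-0.9679) / (8) = 1.3406
  r = (-7 - (3)·0.5643 - (3)·0.7661) / (10) = -1.0991

0.2340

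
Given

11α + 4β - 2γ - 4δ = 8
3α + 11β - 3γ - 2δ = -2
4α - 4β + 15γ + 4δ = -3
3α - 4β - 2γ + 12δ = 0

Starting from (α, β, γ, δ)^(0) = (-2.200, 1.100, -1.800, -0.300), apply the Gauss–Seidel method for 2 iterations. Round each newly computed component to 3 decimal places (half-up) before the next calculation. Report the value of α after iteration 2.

Iteration 1:
  α = (8 - (4)·1.100 - (-2)·-1.800 - (-4)·-0.300) / (11) = -0.109
  β = (-2 - (3)·-0.109 - (-3)·-1.800 - (-2)·-0.300) / (11) = -0.698
  γ = (-3 - (4)·-0.109 - (-4)·-0.698 - (4)·-0.300) / (15) = -0.277
  δ = (0 - (3)·-0.109 - (-4)·-0.698 - (-2)·-0.277) / (12) = -0.252
Iteration 2:
  α = (8 - (4)·-0.698 - (-2)·-0.277 - (-4)·-0.252) / (11) = 0.839
  β = (-2 - (3)·0.839 - (-3)·-0.277 - (-2)·-0.252) / (11) = -0.532
  γ = (-3 - (4)·0.839 - (-4)·-0.532 - (4)·-0.252) / (15) = -0.498
  δ = (0 - (3)·0.839 - (-4)·-0.532 - (-2)·-0.498) / (12) = -0.470

0.839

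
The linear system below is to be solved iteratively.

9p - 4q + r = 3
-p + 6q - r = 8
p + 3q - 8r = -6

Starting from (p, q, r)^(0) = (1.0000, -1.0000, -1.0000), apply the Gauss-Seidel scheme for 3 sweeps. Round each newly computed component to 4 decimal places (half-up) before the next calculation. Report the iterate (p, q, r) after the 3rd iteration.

Iteration 1:
  p = (3 - (-4)·-1.0000 - (1)·-1.0000) / (9) = 0.0000
  q = (8 - (-1)·0.0000 - (-1)·-1.0000) / (6) = 1.1667
  r = (-6 - (1)·0.0000 - (3)·1.1667) / (-8) = 1.1875
Iteration 2:
  p = (3 - (-4)·1.1667 - (1)·1.1875) / (9) = 0.7199
  q = (8 - (-1)·0.7199 - (-1)·1.1875) / (6) = 1.6512
  r = (-6 - (1)·0.7199 - (3)·1.6512) / (-8) = 1.4592
Iteration 3:
  p = (3 - (-4)·1.6512 - (1)·1.4592) / (9) = 0.9051
  q = (8 - (-1)·0.9051 - (-1)·1.4592) / (6) = 1.7274
  r = (-6 - (1)·0.9051 - (3)·1.7274) / (-8) = 1.5109

(0.9051, 1.7274, 1.5109)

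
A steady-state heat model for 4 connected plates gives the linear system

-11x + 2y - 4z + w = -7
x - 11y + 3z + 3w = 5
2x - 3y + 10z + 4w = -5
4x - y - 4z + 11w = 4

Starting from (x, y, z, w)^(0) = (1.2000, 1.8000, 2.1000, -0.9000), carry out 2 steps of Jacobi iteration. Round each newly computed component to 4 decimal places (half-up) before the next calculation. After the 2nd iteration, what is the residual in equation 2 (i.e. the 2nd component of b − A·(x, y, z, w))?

3.9904

Iteration 1:
  x = (-7 - (2)·1.8000 - (-4)·2.1000 - (1)·-0.9000) / (-11) = 0.1182
  y = (5 - (1)·1.2000 - (3)·2.1000 - (3)·-0.9000) / (-11) = -0.0182
  z = (-5 - (2)·1.2000 - (-3)·1.8000 - (4)·-0.9000) / (10) = 0.1600
  w = (4 - (4)·1.2000 - (-1)·1.8000 - (-4)·2.1000) / (11) = 0.8545
Iteration 2:
  x = (-7 - (2)·-0.0182 - (-4)·0.1600 - (1)·0.8545) / (-11) = 0.6526
  y = (5 - (1)·0.1182 - (3)·0.1600 - (3)·0.8545) / (-11) = -0.1671
  z = (-5 - (2)·0.1182 - (-3)·-0.0182 - (4)·0.8545) / (10) = -0.8709
  w = (4 - (4)·0.1182 - (-1)·-0.0182 - (-4)·0.1600) / (11) = 0.3772
Residual b − A·x = (-3.3480, 3.9904, 0.3937, -6.4103)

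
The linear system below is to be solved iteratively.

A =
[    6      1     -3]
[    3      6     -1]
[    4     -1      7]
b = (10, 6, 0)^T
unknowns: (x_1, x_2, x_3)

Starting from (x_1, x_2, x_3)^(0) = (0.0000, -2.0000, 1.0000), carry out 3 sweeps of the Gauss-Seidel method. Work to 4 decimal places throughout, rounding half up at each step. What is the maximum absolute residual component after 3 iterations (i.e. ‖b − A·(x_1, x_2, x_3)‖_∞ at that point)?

0.6673

Iteration 1:
  x_1 = (10 - (1)·-2.0000 - (-3)·1.0000) / (6) = 2.5000
  x_2 = (6 - (3)·2.5000 - (-1)·1.0000) / (6) = -0.0833
  x_3 = (0 - (4)·2.5000 - (-1)·-0.0833) / (7) = -1.4405
Iteration 2:
  x_1 = (10 - (1)·-0.0833 - (-3)·-1.4405) / (6) = 0.9603
  x_2 = (6 - (3)·0.9603 - (-1)·-1.4405) / (6) = 0.2798
  x_3 = (0 - (4)·0.9603 - (-1)·0.2798) / (7) = -0.5088
Iteration 3:
  x_1 = (10 - (1)·0.2798 - (-3)·-0.5088) / (6) = 1.3656
  x_2 = (6 - (3)·1.3656 - (-1)·-0.5088) / (6) = 0.2324
  x_3 = (0 - (4)·1.3656 - (-1)·0.2324) / (7) = -0.7471
Residual b − A·x = (-0.6673, -0.2383, -0.0003); ∞-norm = 0.6673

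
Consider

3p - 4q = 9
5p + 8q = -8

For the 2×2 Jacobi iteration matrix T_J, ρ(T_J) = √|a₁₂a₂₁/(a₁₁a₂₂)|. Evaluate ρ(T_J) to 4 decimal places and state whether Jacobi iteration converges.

a₁₂a₂₁/(a₁₁a₂₂) = (-4)·(5) / ((3)·(8)) = -0.833333
ρ = √|-0.833333| = √0.833333 = 0.9129
ρ < 1, so Jacobi converges

0.9129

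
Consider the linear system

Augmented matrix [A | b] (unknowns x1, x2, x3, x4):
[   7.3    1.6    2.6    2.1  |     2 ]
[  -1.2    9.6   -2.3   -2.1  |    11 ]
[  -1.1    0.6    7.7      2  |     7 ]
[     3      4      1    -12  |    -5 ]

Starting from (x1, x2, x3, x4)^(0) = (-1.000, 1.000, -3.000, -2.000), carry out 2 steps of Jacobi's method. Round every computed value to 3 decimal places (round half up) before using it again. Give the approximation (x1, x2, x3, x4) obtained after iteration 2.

(-0.199, 1.702, 1.097, 0.897)

Iteration 1:
  x1 = (2 - (1.6)·1.000 - (2.6)·-3.000 - (2.1)·-2.000) / (7.3) = 1.699
  x2 = (11 - (-1.2)·-1.000 - (-2.3)·-3.000 - (-2.1)·-2.000) / (9.6) = -0.135
  x3 = (7 - (-1.1)·-1.000 - (0.6)·1.000 - (2)·-2.000) / (7.7) = 1.208
  x4 = (-5 - (3)·-1.000 - (4)·1.000 - (1)·-3.000) / (-12) = 0.250
Iteration 2:
  x1 = (2 - (1.6)·-0.135 - (2.6)·1.208 - (2.1)·0.250) / (7.3) = -0.199
  x2 = (11 - (-1.2)·1.699 - (-2.3)·1.208 - (-2.1)·0.250) / (9.6) = 1.702
  x3 = (7 - (-1.1)·1.699 - (0.6)·-0.135 - (2)·0.250) / (7.7) = 1.097
  x4 = (-5 - (3)·1.699 - (4)·-0.135 - (1)·1.208) / (-12) = 0.897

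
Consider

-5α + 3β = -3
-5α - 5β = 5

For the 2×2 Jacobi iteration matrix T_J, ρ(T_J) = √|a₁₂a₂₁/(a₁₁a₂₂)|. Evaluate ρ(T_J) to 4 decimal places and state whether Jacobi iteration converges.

a₁₂a₂₁/(a₁₁a₂₂) = (3)·(-5) / ((-5)·(-5)) = -0.600000
ρ = √|-0.600000| = √0.600000 = 0.7746
ρ < 1, so Jacobi converges

0.7746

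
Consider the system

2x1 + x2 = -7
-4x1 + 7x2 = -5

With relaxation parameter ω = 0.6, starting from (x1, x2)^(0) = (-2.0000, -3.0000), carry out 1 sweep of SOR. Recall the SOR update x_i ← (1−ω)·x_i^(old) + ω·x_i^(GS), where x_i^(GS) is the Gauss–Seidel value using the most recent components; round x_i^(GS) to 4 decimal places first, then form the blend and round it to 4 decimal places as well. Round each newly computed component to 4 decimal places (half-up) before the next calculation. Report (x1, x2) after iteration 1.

(-2.0000, -2.3143)

Iteration 1:
  x1: GS value = (-7 - (1)·-3.0000) / (2) = -2.0000;  x1 ← (1−ω)·-2.0000 + ω·-2.0000 = -2.0000
  x2: GS value = (-5 - (-4)·-2.0000) / (7) = -1.8571;  x2 ← (1−ω)·-3.0000 + ω·-1.8571 = -2.3143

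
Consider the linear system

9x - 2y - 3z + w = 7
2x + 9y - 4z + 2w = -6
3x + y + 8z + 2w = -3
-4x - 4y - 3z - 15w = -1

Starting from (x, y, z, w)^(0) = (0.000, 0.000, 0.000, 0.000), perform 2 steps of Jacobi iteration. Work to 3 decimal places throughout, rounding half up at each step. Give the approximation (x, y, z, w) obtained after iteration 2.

Iteration 1:
  x = (7 - (-2)·0.000 - (-3)·0.000 - (1)·0.000) / (9) = 0.778
  y = (-6 - (2)·0.000 - (-4)·0.000 - (2)·0.000) / (9) = -0.667
  z = (-3 - (3)·0.000 - (1)·0.000 - (2)·0.000) / (8) = -0.375
  w = (-1 - (-4)·0.000 - (-4)·0.000 - (-3)·0.000) / (-15) = 0.067
Iteration 2:
  x = (7 - (-2)·-0.667 - (-3)·-0.375 - (1)·0.067) / (9) = 0.497
  y = (-6 - (2)·0.778 - (-4)·-0.375 - (2)·0.067) / (9) = -1.021
  z = (-3 - (3)·0.778 - (1)·-0.667 - (2)·0.067) / (8) = -0.600
  w = (-1 - (-4)·0.778 - (-4)·-0.667 - (-3)·-0.375) / (-15) = 0.112

(0.497, -1.021, -0.600, 0.112)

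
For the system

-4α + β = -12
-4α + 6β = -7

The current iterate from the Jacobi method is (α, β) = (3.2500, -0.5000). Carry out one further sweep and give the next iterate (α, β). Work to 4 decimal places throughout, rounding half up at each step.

(2.8750, 1.0000)

One sweep:
  α = (-12 - (1)·-0.5000) / (-4) = 2.8750
  β = (-7 - (-4)·3.2500) / (6) = 1.0000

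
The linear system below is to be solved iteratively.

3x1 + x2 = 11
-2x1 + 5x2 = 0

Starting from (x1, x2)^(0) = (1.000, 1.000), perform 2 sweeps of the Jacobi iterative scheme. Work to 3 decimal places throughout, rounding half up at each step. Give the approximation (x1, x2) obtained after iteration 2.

Iteration 1:
  x1 = (11 - (1)·1.000) / (3) = 3.333
  x2 = (0 - (-2)·1.000) / (5) = 0.400
Iteration 2:
  x1 = (11 - (1)·0.400) / (3) = 3.533
  x2 = (0 - (-2)·3.333) / (5) = 1.333

(3.533, 1.333)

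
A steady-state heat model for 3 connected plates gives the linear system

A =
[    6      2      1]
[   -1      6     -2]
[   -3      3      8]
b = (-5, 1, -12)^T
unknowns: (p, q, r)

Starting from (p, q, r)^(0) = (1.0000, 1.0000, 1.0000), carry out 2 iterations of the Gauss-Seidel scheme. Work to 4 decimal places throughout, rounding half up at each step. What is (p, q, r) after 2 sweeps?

(-0.5752, -0.6306, -1.4792)

Iteration 1:
  p = (-5 - (2)·1.0000 - (1)·1.0000) / (6) = -1.3333
  q = (1 - (-1)·-1.3333 - (-2)·1.0000) / (6) = 0.2778
  r = (-12 - (-3)·-1.3333 - (3)·0.2778) / (8) = -2.1042
Iteration 2:
  p = (-5 - (2)·0.2778 - (1)·-2.1042) / (6) = -0.5752
  q = (1 - (-1)·-0.5752 - (-2)·-2.1042) / (6) = -0.6306
  r = (-12 - (-3)·-0.5752 - (3)·-0.6306) / (8) = -1.4792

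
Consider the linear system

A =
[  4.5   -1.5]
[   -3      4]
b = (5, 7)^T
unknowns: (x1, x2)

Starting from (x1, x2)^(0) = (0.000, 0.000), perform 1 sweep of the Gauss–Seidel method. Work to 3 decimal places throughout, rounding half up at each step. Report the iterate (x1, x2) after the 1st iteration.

Iteration 1:
  x1 = (5 - (-1.5)·0.000) / (4.5) = 1.111
  x2 = (7 - (-3)·1.111) / (4) = 2.583

(1.111, 2.583)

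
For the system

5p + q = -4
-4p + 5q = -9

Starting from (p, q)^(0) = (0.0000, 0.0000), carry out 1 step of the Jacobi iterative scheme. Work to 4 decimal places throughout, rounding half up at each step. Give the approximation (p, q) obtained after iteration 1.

(-0.8000, -1.8000)

Iteration 1:
  p = (-4 - (1)·0.0000) / (5) = -0.8000
  q = (-9 - (-4)·0.0000) / (5) = -1.8000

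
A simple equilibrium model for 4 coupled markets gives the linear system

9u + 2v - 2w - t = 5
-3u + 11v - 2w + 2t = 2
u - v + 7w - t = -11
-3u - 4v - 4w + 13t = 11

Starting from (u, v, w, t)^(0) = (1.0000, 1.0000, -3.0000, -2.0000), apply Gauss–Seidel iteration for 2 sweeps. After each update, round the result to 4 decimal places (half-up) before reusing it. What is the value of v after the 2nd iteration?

Iteration 1:
  u = (5 - (2)·1.0000 - (-2)·-3.0000 - (-1)·-2.0000) / (9) = -0.5556
  v = (2 - (-3)·-0.5556 - (-2)·-3.0000 - (2)·-2.0000) / (11) = -0.1515
  w = (-11 - (1)·-0.5556 - (-1)·-0.1515 - (-1)·-2.0000) / (7) = -1.7994
  t = (11 - (-3)·-0.5556 - (-4)·-0.1515 - (-4)·-1.7994) / (13) = 0.1177
Iteration 2:
  u = (5 - (2)·-0.1515 - (-2)·-1.7994 - (-1)·0.1177) / (9) = 0.2024
  v = (2 - (-3)·0.2024 - (-2)·-1.7994 - (2)·0.1177) / (11) = -0.1115
  w = (-11 - (1)·0.2024 - (-1)·-0.1115 - (-1)·0.1177) / (7) = -1.5995
  t = (11 - (-3)·0.2024 - (-4)·-0.1115 - (-4)·-1.5995) / (13) = 0.3664

-0.1115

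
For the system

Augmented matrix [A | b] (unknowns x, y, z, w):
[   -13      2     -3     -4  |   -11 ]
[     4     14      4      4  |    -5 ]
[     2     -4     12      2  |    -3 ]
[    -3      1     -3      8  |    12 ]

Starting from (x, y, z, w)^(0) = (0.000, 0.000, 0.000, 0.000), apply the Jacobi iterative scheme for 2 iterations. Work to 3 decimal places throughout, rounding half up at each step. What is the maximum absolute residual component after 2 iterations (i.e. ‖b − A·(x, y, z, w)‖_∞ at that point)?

Iteration 1:
  x = (-11 - (2)·0.000 - (-3)·0.000 - (-4)·0.000) / (-13) = 0.846
  y = (-5 - (4)·0.000 - (4)·0.000 - (4)·0.000) / (14) = -0.357
  z = (-3 - (2)·0.000 - (-4)·0.000 - (2)·0.000) / (12) = -0.250
  w = (12 - (-3)·0.000 - (1)·0.000 - (-3)·0.000) / (8) = 1.500
Iteration 2:
  x = (-11 - (2)·-0.357 - (-3)·-0.250 - (-4)·1.500) / (-13) = 0.387
  y = (-5 - (4)·0.846 - (4)·-0.250 - (4)·1.500) / (14) = -0.956
  z = (-3 - (2)·0.846 - (-4)·-0.357 - (2)·1.500) / (12) = -0.760
  w = (12 - (-3)·0.846 - (1)·-0.357 - (-3)·-0.250) / (8) = 1.768
Residual b − A·x = (0.735, 2.804, -2.014, -2.307); ∞-norm = 2.804

2.804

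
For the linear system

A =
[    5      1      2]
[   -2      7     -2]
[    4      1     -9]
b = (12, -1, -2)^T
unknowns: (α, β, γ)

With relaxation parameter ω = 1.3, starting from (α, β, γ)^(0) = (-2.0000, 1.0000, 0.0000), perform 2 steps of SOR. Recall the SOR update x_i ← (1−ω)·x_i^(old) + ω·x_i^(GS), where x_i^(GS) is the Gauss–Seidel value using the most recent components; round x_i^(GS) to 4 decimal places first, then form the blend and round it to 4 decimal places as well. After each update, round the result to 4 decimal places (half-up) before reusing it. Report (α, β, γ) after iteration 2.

Iteration 1:
  α: GS value = (12 - (1)·1.0000 - (2)·0.0000) / (5) = 2.2000;  α ← (1−ω)·-2.0000 + ω·2.2000 = 3.4600
  β: GS value = (-1 - (-2)·3.4600 - (-2)·0.0000) / (7) = 0.8457;  β ← (1−ω)·1.0000 + ω·0.8457 = 0.7994
  γ: GS value = (-2 - (4)·3.4600 - (1)·0.7994) / (-9) = 1.8488;  γ ← (1−ω)·0.0000 + ω·1.8488 = 2.4034
Iteration 2:
  α: GS value = (12 - (1)·0.7994 - (2)·2.4034) / (5) = 1.2788;  α ← (1−ω)·3.4600 + ω·1.2788 = 0.6244
  β: GS value = (-1 - (-2)·0.6244 - (-2)·2.4034) / (7) = 0.7222;  β ← (1−ω)·0.7994 + ω·0.7222 = 0.6990
  γ: GS value = (-2 - (4)·0.6244 - (1)·0.6990) / (-9) = 0.5774;  γ ← (1−ω)·2.4034 + ω·0.5774 = 0.0296

(0.6244, 0.6990, 0.0296)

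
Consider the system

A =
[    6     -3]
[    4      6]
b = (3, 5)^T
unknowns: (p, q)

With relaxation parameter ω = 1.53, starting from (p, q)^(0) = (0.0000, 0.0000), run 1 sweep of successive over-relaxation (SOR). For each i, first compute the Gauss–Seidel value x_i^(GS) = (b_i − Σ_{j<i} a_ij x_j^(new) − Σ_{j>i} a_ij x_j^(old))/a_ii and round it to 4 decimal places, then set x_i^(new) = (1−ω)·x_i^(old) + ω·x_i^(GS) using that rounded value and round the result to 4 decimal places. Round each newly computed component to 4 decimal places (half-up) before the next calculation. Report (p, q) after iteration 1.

(0.7650, 0.4946)

Iteration 1:
  p: GS value = (3 - (-3)·0.0000) / (6) = 0.5000;  p ← (1−ω)·0.0000 + ω·0.5000 = 0.7650
  q: GS value = (5 - (4)·0.7650) / (6) = 0.3233;  q ← (1−ω)·0.0000 + ω·0.3233 = 0.4946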